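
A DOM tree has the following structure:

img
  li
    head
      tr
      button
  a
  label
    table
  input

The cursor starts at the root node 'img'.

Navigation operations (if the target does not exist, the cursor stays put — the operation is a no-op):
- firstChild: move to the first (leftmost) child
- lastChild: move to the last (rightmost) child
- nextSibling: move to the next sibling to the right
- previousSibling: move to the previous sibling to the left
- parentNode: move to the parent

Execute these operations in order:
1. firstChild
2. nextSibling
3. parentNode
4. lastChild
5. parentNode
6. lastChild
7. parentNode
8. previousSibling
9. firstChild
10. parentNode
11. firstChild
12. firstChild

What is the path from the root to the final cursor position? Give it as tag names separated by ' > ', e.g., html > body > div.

Answer: img > li > head

Derivation:
After 1 (firstChild): li
After 2 (nextSibling): a
After 3 (parentNode): img
After 4 (lastChild): input
After 5 (parentNode): img
After 6 (lastChild): input
After 7 (parentNode): img
After 8 (previousSibling): img (no-op, stayed)
After 9 (firstChild): li
After 10 (parentNode): img
After 11 (firstChild): li
After 12 (firstChild): head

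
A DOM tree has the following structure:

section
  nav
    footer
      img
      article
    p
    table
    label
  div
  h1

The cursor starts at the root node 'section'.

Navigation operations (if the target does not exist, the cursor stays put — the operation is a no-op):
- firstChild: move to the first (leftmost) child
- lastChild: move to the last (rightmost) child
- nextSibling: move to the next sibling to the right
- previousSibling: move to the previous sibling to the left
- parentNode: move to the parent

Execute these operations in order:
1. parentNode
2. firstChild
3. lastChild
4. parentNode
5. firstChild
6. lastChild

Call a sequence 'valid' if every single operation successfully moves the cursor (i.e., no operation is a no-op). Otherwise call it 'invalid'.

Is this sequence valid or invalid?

After 1 (parentNode): section (no-op, stayed)
After 2 (firstChild): nav
After 3 (lastChild): label
After 4 (parentNode): nav
After 5 (firstChild): footer
After 6 (lastChild): article

Answer: invalid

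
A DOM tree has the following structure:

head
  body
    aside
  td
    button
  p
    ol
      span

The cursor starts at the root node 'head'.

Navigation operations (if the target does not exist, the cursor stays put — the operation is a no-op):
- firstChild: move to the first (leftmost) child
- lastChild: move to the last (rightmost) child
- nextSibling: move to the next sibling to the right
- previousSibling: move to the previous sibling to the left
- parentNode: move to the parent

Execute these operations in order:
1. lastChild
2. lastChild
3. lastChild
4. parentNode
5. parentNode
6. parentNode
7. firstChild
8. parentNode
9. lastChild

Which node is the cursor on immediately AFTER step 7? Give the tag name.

Answer: body

Derivation:
After 1 (lastChild): p
After 2 (lastChild): ol
After 3 (lastChild): span
After 4 (parentNode): ol
After 5 (parentNode): p
After 6 (parentNode): head
After 7 (firstChild): body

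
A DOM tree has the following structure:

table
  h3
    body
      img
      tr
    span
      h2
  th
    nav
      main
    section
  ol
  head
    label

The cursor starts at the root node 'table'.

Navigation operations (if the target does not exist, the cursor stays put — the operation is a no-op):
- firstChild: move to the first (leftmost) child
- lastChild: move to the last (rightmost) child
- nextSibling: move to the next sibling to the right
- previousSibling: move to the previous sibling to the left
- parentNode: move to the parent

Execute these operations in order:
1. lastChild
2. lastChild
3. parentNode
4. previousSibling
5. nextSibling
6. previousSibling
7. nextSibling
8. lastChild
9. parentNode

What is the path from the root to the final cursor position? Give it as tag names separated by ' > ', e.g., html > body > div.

Answer: table > head

Derivation:
After 1 (lastChild): head
After 2 (lastChild): label
After 3 (parentNode): head
After 4 (previousSibling): ol
After 5 (nextSibling): head
After 6 (previousSibling): ol
After 7 (nextSibling): head
After 8 (lastChild): label
After 9 (parentNode): head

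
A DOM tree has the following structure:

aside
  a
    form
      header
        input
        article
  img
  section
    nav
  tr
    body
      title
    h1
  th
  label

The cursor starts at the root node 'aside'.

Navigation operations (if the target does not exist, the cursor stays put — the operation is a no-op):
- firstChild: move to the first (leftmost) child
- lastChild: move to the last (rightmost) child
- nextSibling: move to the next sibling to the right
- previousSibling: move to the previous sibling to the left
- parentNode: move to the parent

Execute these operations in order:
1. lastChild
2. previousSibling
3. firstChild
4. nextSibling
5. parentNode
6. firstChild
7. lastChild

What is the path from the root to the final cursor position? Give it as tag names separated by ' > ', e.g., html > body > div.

Answer: aside > a > form

Derivation:
After 1 (lastChild): label
After 2 (previousSibling): th
After 3 (firstChild): th (no-op, stayed)
After 4 (nextSibling): label
After 5 (parentNode): aside
After 6 (firstChild): a
After 7 (lastChild): form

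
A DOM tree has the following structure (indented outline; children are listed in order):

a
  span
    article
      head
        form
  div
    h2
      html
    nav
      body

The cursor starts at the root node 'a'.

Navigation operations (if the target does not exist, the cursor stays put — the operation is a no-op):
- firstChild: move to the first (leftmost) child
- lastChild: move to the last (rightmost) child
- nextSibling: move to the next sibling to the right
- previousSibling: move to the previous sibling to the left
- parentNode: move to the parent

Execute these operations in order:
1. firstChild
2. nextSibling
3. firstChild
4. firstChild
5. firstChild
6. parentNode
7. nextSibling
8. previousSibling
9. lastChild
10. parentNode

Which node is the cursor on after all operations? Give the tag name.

After 1 (firstChild): span
After 2 (nextSibling): div
After 3 (firstChild): h2
After 4 (firstChild): html
After 5 (firstChild): html (no-op, stayed)
After 6 (parentNode): h2
After 7 (nextSibling): nav
After 8 (previousSibling): h2
After 9 (lastChild): html
After 10 (parentNode): h2

Answer: h2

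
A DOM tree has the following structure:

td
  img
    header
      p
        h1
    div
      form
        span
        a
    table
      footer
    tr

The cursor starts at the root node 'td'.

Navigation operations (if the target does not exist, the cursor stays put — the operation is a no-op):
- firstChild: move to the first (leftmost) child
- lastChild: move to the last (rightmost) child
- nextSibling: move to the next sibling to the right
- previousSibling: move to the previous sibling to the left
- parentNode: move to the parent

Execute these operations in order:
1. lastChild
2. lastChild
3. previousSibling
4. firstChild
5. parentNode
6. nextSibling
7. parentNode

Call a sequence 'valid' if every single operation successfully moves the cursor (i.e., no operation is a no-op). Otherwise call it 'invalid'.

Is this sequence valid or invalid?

After 1 (lastChild): img
After 2 (lastChild): tr
After 3 (previousSibling): table
After 4 (firstChild): footer
After 5 (parentNode): table
After 6 (nextSibling): tr
After 7 (parentNode): img

Answer: valid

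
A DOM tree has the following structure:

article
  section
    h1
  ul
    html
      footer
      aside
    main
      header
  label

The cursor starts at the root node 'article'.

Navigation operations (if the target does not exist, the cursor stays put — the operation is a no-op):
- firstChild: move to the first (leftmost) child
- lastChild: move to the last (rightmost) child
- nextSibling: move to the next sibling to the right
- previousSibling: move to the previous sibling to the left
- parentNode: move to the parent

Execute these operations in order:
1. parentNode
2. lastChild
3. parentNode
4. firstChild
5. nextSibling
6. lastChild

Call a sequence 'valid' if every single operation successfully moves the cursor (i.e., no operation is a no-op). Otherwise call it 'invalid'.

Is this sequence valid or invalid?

Answer: invalid

Derivation:
After 1 (parentNode): article (no-op, stayed)
After 2 (lastChild): label
After 3 (parentNode): article
After 4 (firstChild): section
After 5 (nextSibling): ul
After 6 (lastChild): main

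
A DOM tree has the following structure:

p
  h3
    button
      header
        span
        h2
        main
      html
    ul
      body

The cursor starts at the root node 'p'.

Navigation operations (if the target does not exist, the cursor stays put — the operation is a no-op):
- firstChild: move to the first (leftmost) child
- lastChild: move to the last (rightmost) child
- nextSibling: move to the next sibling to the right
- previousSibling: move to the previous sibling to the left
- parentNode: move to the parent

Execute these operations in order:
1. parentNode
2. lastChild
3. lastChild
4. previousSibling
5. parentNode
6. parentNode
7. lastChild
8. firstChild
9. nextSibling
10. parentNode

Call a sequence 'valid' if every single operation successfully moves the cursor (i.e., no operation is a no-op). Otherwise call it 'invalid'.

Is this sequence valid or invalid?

Answer: invalid

Derivation:
After 1 (parentNode): p (no-op, stayed)
After 2 (lastChild): h3
After 3 (lastChild): ul
After 4 (previousSibling): button
After 5 (parentNode): h3
After 6 (parentNode): p
After 7 (lastChild): h3
After 8 (firstChild): button
After 9 (nextSibling): ul
After 10 (parentNode): h3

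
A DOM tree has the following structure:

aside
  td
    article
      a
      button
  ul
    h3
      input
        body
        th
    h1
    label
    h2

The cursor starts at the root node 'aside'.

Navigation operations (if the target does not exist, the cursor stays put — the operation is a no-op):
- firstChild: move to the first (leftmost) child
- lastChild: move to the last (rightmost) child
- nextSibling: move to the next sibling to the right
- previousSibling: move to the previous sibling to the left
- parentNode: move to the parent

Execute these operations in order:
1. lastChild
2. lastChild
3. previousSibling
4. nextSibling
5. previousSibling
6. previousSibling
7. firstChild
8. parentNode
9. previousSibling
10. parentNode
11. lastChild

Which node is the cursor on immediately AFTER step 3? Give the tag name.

Answer: label

Derivation:
After 1 (lastChild): ul
After 2 (lastChild): h2
After 3 (previousSibling): label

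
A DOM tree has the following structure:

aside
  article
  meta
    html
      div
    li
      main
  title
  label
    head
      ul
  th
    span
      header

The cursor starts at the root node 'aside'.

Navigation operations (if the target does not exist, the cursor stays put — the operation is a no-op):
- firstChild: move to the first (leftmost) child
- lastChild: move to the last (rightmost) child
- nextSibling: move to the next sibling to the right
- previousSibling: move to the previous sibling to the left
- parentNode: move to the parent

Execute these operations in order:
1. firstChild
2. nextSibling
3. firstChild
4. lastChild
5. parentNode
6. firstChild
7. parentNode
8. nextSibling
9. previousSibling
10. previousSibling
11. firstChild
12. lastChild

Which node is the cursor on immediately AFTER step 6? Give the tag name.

After 1 (firstChild): article
After 2 (nextSibling): meta
After 3 (firstChild): html
After 4 (lastChild): div
After 5 (parentNode): html
After 6 (firstChild): div

Answer: div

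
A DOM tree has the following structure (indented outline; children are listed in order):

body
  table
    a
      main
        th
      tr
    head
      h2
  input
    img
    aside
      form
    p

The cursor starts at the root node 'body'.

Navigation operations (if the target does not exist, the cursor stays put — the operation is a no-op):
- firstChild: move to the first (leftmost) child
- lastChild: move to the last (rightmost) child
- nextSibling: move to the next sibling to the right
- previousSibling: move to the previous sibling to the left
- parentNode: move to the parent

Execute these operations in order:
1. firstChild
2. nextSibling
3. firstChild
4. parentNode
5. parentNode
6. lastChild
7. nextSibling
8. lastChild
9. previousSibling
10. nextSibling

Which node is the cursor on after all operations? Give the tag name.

Answer: p

Derivation:
After 1 (firstChild): table
After 2 (nextSibling): input
After 3 (firstChild): img
After 4 (parentNode): input
After 5 (parentNode): body
After 6 (lastChild): input
After 7 (nextSibling): input (no-op, stayed)
After 8 (lastChild): p
After 9 (previousSibling): aside
After 10 (nextSibling): p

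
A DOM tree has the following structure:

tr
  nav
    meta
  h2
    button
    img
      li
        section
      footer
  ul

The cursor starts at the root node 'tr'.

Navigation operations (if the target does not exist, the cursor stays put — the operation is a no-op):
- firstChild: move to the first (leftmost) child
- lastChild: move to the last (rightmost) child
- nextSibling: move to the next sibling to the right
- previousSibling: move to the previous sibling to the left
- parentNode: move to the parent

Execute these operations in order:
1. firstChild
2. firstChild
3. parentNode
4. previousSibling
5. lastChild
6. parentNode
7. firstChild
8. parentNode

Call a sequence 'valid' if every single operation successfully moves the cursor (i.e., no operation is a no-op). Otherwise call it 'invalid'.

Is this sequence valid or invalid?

Answer: invalid

Derivation:
After 1 (firstChild): nav
After 2 (firstChild): meta
After 3 (parentNode): nav
After 4 (previousSibling): nav (no-op, stayed)
After 5 (lastChild): meta
After 6 (parentNode): nav
After 7 (firstChild): meta
After 8 (parentNode): nav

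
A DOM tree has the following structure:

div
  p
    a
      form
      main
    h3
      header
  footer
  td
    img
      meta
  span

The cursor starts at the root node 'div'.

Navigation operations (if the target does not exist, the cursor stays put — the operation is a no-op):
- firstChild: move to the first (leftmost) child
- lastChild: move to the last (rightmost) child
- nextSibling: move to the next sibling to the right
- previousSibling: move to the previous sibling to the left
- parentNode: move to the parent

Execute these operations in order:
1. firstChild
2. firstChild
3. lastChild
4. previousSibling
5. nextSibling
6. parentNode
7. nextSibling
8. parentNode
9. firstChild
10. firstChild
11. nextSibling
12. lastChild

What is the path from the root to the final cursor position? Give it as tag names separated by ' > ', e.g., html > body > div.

After 1 (firstChild): p
After 2 (firstChild): a
After 3 (lastChild): main
After 4 (previousSibling): form
After 5 (nextSibling): main
After 6 (parentNode): a
After 7 (nextSibling): h3
After 8 (parentNode): p
After 9 (firstChild): a
After 10 (firstChild): form
After 11 (nextSibling): main
After 12 (lastChild): main (no-op, stayed)

Answer: div > p > a > main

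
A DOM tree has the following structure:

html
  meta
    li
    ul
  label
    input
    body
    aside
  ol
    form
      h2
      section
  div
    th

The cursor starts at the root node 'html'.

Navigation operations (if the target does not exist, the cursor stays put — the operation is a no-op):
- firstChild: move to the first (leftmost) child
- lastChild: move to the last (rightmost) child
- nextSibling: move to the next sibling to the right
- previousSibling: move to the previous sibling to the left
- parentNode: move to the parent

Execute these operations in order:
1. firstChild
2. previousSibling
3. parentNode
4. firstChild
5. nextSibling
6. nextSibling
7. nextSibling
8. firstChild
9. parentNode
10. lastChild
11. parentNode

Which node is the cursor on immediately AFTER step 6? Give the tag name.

After 1 (firstChild): meta
After 2 (previousSibling): meta (no-op, stayed)
After 3 (parentNode): html
After 4 (firstChild): meta
After 5 (nextSibling): label
After 6 (nextSibling): ol

Answer: ol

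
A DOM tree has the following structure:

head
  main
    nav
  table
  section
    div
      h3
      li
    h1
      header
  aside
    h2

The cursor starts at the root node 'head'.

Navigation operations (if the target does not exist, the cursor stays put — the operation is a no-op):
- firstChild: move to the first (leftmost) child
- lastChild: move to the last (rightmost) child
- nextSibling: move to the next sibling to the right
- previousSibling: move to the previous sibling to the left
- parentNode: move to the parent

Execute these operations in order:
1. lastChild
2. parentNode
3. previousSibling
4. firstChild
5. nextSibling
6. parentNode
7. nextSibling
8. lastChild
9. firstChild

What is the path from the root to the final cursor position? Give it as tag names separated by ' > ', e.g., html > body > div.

After 1 (lastChild): aside
After 2 (parentNode): head
After 3 (previousSibling): head (no-op, stayed)
After 4 (firstChild): main
After 5 (nextSibling): table
After 6 (parentNode): head
After 7 (nextSibling): head (no-op, stayed)
After 8 (lastChild): aside
After 9 (firstChild): h2

Answer: head > aside > h2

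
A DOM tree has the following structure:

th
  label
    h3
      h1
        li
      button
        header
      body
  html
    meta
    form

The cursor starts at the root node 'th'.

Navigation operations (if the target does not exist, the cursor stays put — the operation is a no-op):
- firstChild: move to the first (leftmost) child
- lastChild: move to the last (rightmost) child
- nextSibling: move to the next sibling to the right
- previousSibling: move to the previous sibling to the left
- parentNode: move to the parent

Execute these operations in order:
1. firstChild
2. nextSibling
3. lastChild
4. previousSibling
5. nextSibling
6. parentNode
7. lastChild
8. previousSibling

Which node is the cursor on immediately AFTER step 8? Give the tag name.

Answer: meta

Derivation:
After 1 (firstChild): label
After 2 (nextSibling): html
After 3 (lastChild): form
After 4 (previousSibling): meta
After 5 (nextSibling): form
After 6 (parentNode): html
After 7 (lastChild): form
After 8 (previousSibling): meta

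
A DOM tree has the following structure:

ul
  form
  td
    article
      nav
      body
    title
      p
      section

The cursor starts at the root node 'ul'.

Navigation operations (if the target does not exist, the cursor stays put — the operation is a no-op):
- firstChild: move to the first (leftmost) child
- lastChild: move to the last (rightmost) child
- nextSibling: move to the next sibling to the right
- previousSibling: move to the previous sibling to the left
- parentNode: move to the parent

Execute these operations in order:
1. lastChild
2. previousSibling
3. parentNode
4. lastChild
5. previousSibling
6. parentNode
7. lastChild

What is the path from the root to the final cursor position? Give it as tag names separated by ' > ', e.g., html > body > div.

Answer: ul > td

Derivation:
After 1 (lastChild): td
After 2 (previousSibling): form
After 3 (parentNode): ul
After 4 (lastChild): td
After 5 (previousSibling): form
After 6 (parentNode): ul
After 7 (lastChild): td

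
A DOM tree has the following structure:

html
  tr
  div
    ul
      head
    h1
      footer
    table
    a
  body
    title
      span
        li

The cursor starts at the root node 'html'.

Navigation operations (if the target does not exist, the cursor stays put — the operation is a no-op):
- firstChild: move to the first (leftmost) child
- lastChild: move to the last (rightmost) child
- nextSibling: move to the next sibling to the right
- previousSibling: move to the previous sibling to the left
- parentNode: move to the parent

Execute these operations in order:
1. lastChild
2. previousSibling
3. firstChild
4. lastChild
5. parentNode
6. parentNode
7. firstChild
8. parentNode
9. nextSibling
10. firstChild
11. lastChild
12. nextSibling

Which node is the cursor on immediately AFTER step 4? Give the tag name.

After 1 (lastChild): body
After 2 (previousSibling): div
After 3 (firstChild): ul
After 4 (lastChild): head

Answer: head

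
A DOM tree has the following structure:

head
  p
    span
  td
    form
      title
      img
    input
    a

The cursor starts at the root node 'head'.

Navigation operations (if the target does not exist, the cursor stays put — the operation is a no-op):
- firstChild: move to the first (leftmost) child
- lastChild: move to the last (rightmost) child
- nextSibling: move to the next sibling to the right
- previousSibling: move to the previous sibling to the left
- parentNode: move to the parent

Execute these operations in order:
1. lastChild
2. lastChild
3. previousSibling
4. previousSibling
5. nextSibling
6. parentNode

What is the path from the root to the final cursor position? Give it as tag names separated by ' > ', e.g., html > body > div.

After 1 (lastChild): td
After 2 (lastChild): a
After 3 (previousSibling): input
After 4 (previousSibling): form
After 5 (nextSibling): input
After 6 (parentNode): td

Answer: head > td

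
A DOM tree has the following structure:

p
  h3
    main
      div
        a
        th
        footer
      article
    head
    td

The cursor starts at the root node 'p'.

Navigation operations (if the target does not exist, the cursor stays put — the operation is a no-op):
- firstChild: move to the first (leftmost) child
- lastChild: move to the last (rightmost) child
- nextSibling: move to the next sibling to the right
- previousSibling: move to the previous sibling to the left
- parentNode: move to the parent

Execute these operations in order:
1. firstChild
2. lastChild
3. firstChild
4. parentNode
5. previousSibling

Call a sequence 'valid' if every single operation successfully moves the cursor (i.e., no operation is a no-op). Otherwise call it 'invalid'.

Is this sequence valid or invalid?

After 1 (firstChild): h3
After 2 (lastChild): td
After 3 (firstChild): td (no-op, stayed)
After 4 (parentNode): h3
After 5 (previousSibling): h3 (no-op, stayed)

Answer: invalid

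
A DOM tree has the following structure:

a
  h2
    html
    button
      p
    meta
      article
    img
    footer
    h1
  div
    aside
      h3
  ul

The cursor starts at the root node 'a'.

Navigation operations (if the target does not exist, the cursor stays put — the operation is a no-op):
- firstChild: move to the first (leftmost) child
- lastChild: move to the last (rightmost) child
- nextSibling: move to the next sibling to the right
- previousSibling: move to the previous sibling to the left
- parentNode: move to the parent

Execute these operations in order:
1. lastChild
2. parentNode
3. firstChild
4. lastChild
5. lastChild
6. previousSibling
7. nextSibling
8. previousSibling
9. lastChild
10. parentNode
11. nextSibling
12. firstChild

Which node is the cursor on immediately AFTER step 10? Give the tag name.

After 1 (lastChild): ul
After 2 (parentNode): a
After 3 (firstChild): h2
After 4 (lastChild): h1
After 5 (lastChild): h1 (no-op, stayed)
After 6 (previousSibling): footer
After 7 (nextSibling): h1
After 8 (previousSibling): footer
After 9 (lastChild): footer (no-op, stayed)
After 10 (parentNode): h2

Answer: h2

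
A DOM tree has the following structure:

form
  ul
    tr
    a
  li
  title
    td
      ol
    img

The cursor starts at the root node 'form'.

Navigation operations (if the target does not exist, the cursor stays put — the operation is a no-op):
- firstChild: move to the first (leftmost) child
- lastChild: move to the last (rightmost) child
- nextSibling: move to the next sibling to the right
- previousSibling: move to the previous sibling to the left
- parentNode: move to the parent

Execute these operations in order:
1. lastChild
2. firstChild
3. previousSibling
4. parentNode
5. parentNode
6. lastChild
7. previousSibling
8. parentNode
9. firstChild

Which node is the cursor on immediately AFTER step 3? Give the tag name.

After 1 (lastChild): title
After 2 (firstChild): td
After 3 (previousSibling): td (no-op, stayed)

Answer: td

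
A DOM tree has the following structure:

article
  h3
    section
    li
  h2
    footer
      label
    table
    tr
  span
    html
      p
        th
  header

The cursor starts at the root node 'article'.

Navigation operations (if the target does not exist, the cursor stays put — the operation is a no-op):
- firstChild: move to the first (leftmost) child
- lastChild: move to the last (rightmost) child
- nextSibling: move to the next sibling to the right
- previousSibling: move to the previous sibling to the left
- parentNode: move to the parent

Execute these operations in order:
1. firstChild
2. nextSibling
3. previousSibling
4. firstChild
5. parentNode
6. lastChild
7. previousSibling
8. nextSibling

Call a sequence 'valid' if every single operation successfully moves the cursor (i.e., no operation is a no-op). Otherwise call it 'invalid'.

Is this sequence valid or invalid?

After 1 (firstChild): h3
After 2 (nextSibling): h2
After 3 (previousSibling): h3
After 4 (firstChild): section
After 5 (parentNode): h3
After 6 (lastChild): li
After 7 (previousSibling): section
After 8 (nextSibling): li

Answer: valid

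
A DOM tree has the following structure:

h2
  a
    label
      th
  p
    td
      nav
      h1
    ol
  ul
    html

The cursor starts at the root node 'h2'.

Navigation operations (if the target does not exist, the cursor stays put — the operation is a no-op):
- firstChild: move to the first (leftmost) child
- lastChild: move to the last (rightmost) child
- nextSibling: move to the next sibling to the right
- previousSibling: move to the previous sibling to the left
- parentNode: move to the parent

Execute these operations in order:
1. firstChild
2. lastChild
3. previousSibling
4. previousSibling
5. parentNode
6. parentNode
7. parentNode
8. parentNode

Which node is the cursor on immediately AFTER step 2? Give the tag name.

Answer: label

Derivation:
After 1 (firstChild): a
After 2 (lastChild): label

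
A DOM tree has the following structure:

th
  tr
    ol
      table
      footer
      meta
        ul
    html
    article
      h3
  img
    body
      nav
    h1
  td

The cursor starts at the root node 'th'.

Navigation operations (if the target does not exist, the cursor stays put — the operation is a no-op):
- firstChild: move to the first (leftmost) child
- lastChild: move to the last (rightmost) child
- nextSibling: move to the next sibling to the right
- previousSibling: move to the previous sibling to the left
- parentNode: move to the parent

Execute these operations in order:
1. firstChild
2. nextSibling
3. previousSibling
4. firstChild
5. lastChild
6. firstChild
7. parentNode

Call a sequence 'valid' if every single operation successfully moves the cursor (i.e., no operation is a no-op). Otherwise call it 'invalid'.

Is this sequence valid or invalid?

Answer: valid

Derivation:
After 1 (firstChild): tr
After 2 (nextSibling): img
After 3 (previousSibling): tr
After 4 (firstChild): ol
After 5 (lastChild): meta
After 6 (firstChild): ul
After 7 (parentNode): meta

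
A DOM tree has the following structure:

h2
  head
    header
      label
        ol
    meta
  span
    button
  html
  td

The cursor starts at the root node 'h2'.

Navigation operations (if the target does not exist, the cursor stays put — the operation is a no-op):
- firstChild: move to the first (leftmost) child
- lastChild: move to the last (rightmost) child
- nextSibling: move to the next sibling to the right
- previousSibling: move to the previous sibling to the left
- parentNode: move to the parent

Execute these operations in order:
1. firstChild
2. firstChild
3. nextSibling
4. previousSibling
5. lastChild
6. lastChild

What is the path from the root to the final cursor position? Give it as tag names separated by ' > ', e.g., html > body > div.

After 1 (firstChild): head
After 2 (firstChild): header
After 3 (nextSibling): meta
After 4 (previousSibling): header
After 5 (lastChild): label
After 6 (lastChild): ol

Answer: h2 > head > header > label > ol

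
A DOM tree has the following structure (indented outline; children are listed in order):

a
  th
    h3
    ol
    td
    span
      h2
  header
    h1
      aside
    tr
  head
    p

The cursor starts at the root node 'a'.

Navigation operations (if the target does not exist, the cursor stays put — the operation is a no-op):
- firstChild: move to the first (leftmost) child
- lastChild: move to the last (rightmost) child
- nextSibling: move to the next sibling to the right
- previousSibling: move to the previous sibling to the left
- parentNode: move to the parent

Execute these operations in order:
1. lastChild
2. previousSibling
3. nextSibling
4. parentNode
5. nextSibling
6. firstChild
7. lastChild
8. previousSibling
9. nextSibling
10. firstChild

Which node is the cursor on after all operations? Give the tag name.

After 1 (lastChild): head
After 2 (previousSibling): header
After 3 (nextSibling): head
After 4 (parentNode): a
After 5 (nextSibling): a (no-op, stayed)
After 6 (firstChild): th
After 7 (lastChild): span
After 8 (previousSibling): td
After 9 (nextSibling): span
After 10 (firstChild): h2

Answer: h2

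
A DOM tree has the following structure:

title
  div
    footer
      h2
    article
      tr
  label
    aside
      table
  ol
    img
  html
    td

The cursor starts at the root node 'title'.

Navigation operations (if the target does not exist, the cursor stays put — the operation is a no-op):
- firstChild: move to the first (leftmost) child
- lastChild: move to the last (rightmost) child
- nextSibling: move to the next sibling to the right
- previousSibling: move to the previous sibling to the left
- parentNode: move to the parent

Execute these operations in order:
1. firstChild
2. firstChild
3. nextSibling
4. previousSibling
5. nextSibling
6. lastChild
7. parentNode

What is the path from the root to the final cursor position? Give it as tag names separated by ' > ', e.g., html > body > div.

Answer: title > div > article

Derivation:
After 1 (firstChild): div
After 2 (firstChild): footer
After 3 (nextSibling): article
After 4 (previousSibling): footer
After 5 (nextSibling): article
After 6 (lastChild): tr
After 7 (parentNode): article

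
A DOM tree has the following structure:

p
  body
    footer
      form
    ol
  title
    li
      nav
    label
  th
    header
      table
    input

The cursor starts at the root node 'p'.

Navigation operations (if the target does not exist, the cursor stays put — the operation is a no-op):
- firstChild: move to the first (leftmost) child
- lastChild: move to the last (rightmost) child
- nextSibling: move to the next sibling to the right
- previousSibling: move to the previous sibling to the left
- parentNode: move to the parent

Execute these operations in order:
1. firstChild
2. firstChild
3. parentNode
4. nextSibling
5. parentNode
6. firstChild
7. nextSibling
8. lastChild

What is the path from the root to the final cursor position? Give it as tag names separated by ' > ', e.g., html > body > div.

After 1 (firstChild): body
After 2 (firstChild): footer
After 3 (parentNode): body
After 4 (nextSibling): title
After 5 (parentNode): p
After 6 (firstChild): body
After 7 (nextSibling): title
After 8 (lastChild): label

Answer: p > title > label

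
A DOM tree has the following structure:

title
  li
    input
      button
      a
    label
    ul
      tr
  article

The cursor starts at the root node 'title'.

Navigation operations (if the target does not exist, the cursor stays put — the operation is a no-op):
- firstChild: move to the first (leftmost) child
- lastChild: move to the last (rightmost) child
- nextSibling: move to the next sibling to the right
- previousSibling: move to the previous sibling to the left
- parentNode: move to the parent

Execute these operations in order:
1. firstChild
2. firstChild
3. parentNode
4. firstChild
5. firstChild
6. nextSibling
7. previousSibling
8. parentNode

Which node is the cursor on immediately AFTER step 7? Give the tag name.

Answer: button

Derivation:
After 1 (firstChild): li
After 2 (firstChild): input
After 3 (parentNode): li
After 4 (firstChild): input
After 5 (firstChild): button
After 6 (nextSibling): a
After 7 (previousSibling): button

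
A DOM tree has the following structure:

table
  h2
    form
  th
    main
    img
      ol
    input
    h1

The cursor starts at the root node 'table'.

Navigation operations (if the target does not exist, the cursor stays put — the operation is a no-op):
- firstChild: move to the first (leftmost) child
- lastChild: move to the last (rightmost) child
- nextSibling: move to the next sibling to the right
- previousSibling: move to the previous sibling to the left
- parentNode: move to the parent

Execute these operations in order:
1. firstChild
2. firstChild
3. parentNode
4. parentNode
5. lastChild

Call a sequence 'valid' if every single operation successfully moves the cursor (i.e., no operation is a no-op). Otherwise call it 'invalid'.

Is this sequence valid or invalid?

Answer: valid

Derivation:
After 1 (firstChild): h2
After 2 (firstChild): form
After 3 (parentNode): h2
After 4 (parentNode): table
After 5 (lastChild): th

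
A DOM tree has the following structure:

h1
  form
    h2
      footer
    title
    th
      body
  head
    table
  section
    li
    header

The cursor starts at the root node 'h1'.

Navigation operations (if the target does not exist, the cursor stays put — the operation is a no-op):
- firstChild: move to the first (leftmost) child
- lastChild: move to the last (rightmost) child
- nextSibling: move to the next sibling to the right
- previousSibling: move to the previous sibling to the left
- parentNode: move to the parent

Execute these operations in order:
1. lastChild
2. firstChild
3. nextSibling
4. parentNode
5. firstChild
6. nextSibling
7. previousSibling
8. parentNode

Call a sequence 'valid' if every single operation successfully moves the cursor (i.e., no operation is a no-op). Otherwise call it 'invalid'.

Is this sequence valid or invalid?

Answer: valid

Derivation:
After 1 (lastChild): section
After 2 (firstChild): li
After 3 (nextSibling): header
After 4 (parentNode): section
After 5 (firstChild): li
After 6 (nextSibling): header
After 7 (previousSibling): li
After 8 (parentNode): section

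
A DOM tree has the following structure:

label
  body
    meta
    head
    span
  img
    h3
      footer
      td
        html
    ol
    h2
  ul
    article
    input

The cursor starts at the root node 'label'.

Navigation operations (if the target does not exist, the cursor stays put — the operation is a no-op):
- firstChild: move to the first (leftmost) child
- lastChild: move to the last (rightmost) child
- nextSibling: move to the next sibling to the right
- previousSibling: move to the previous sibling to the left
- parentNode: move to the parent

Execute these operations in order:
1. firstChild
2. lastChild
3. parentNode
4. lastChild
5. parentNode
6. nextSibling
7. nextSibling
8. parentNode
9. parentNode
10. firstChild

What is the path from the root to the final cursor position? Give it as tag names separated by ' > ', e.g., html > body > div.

Answer: label > body

Derivation:
After 1 (firstChild): body
After 2 (lastChild): span
After 3 (parentNode): body
After 4 (lastChild): span
After 5 (parentNode): body
After 6 (nextSibling): img
After 7 (nextSibling): ul
After 8 (parentNode): label
After 9 (parentNode): label (no-op, stayed)
After 10 (firstChild): body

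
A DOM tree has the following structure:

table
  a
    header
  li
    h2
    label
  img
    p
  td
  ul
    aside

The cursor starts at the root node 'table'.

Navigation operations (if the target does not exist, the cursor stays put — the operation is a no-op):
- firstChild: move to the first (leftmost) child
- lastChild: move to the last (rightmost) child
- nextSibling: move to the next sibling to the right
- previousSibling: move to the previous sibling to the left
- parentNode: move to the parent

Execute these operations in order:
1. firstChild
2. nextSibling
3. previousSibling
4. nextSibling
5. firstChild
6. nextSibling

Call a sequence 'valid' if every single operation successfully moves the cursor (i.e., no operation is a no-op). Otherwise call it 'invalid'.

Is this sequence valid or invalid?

Answer: valid

Derivation:
After 1 (firstChild): a
After 2 (nextSibling): li
After 3 (previousSibling): a
After 4 (nextSibling): li
After 5 (firstChild): h2
After 6 (nextSibling): label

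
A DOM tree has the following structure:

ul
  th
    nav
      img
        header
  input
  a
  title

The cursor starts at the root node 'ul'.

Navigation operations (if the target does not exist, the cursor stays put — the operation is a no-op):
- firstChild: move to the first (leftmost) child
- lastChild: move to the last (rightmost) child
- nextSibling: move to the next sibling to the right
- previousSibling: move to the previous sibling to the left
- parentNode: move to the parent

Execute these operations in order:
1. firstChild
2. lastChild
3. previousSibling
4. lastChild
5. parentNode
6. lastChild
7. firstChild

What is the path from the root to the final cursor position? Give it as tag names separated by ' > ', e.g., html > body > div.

After 1 (firstChild): th
After 2 (lastChild): nav
After 3 (previousSibling): nav (no-op, stayed)
After 4 (lastChild): img
After 5 (parentNode): nav
After 6 (lastChild): img
After 7 (firstChild): header

Answer: ul > th > nav > img > header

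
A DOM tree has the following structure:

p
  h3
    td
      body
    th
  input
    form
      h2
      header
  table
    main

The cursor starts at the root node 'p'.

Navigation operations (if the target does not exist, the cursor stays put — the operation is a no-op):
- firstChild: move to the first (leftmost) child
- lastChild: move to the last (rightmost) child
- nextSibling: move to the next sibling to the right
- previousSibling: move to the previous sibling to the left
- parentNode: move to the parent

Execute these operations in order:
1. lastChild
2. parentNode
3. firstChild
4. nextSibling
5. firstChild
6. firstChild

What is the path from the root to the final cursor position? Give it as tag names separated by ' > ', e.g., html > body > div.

After 1 (lastChild): table
After 2 (parentNode): p
After 3 (firstChild): h3
After 4 (nextSibling): input
After 5 (firstChild): form
After 6 (firstChild): h2

Answer: p > input > form > h2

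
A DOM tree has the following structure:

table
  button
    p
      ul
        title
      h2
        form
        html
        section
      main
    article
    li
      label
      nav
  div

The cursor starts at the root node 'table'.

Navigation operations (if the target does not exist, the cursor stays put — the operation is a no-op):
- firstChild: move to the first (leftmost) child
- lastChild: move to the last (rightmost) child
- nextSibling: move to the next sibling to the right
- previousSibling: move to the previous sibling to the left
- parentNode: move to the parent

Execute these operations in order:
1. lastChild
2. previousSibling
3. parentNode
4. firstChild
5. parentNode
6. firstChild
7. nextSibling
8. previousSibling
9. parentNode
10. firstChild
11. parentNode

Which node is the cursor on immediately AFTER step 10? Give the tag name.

After 1 (lastChild): div
After 2 (previousSibling): button
After 3 (parentNode): table
After 4 (firstChild): button
After 5 (parentNode): table
After 6 (firstChild): button
After 7 (nextSibling): div
After 8 (previousSibling): button
After 9 (parentNode): table
After 10 (firstChild): button

Answer: button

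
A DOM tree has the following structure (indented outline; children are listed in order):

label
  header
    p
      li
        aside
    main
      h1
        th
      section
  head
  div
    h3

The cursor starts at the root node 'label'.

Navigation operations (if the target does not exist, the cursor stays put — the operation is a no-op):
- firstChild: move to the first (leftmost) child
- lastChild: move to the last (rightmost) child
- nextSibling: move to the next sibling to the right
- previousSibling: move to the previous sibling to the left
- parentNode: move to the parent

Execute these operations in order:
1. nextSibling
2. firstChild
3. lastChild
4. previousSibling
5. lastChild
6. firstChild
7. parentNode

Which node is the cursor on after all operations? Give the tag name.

After 1 (nextSibling): label (no-op, stayed)
After 2 (firstChild): header
After 3 (lastChild): main
After 4 (previousSibling): p
After 5 (lastChild): li
After 6 (firstChild): aside
After 7 (parentNode): li

Answer: li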